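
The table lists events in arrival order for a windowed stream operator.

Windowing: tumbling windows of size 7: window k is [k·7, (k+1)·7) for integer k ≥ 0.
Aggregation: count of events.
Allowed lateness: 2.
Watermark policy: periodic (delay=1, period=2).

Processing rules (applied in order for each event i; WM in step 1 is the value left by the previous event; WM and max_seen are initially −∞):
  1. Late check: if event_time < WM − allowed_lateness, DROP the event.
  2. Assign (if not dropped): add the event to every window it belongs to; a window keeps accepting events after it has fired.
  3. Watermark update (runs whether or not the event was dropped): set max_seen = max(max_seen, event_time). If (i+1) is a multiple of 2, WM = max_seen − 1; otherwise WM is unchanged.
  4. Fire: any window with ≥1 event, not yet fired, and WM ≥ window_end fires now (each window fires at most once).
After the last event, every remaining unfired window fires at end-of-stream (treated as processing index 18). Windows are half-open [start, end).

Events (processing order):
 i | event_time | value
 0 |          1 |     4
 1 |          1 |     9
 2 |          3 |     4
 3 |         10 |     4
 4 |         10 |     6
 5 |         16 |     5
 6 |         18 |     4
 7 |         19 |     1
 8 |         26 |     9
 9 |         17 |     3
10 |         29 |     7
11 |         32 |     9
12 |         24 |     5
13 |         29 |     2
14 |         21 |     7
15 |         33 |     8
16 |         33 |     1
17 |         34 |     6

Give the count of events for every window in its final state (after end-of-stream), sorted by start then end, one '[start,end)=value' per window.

[0,7)=3 [7,14)=2 [14,21)=4 [21,28)=1 [28,35)=6

i=0 t=1 v=4: → [0,7); WM=−∞
i=1 t=1 v=9: → [0,7); WM=0
i=2 t=3 v=4: → [0,7); WM=0
i=3 t=10 v=4: → [7,14); WM=9; [0,7) fires=3
i=4 t=10 v=6: → [7,14); WM=9
i=5 t=16 v=5: → [14,21); WM=15; [7,14) fires=2
i=6 t=18 v=4: → [14,21); WM=15
i=7 t=19 v=1: → [14,21); WM=18
i=8 t=26 v=9: → [21,28); WM=18
i=9 t=17 v=3: → [14,21); WM=25; [14,21) fires=4
i=10 t=29 v=7: → [28,35); WM=25
i=11 t=32 v=9: → [28,35); WM=31; [21,28) fires=1
i=12 t=24 v=5: DROP (t<31-2); WM=31
i=13 t=29 v=2: → [28,35); WM=31
i=14 t=21 v=7: DROP (t<31-2); WM=31
i=15 t=33 v=8: → [28,35); WM=32
i=16 t=33 v=1: → [28,35); WM=32
i=17 t=34 v=6: → [28,35); WM=33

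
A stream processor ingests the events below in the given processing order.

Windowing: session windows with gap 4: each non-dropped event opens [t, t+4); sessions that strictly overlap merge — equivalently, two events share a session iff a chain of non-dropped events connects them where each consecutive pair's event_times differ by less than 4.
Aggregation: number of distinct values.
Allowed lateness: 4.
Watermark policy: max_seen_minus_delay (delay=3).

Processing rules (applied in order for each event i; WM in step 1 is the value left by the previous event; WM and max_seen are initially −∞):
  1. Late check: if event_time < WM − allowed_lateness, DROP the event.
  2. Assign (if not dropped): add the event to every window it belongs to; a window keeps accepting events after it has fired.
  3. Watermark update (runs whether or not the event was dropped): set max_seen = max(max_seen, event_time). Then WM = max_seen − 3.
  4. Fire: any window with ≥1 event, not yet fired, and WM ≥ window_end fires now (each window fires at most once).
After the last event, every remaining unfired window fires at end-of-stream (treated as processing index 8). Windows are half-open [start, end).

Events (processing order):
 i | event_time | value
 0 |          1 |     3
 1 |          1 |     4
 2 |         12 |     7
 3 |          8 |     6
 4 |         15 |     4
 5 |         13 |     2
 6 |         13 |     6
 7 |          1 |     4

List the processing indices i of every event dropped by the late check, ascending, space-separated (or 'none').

7

i=0 t=1 v=3: → [1,5); WM=-2
i=1 t=1 v=4: → [1,5); WM=-2
i=2 t=12 v=7: → [12,16); WM=9
i=3 t=8 v=6: → [8,12); WM=9
i=4 t=15 v=4: → [12,19); WM=12
i=5 t=13 v=2: → [12,19); WM=12
i=6 t=13 v=6: → [12,19); WM=12
i=7 t=1 v=4: DROP (t<12-4); WM=12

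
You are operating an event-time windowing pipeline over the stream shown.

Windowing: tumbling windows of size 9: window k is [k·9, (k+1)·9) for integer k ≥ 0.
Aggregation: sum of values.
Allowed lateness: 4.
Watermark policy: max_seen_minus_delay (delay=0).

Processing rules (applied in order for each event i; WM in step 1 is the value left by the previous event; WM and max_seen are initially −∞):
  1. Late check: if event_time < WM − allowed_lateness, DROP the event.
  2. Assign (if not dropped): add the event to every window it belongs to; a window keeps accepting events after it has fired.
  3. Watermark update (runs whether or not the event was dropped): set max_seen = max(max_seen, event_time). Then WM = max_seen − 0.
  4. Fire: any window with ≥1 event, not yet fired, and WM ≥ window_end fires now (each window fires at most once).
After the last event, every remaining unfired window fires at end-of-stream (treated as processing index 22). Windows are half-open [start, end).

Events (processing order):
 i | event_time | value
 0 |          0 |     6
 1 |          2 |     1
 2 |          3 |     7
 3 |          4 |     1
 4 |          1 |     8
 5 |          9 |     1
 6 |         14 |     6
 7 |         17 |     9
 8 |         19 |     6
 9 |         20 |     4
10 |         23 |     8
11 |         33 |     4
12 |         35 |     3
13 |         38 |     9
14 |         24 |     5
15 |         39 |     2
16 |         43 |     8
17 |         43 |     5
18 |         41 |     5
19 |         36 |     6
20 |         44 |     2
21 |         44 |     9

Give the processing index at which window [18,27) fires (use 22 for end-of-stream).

11

i=0 t=0 v=6: → [0,9); WM=0
i=1 t=2 v=1: → [0,9); WM=2
i=2 t=3 v=7: → [0,9); WM=3
i=3 t=4 v=1: → [0,9); WM=4
i=4 t=1 v=8: → [0,9); WM=4
i=5 t=9 v=1: → [9,18); WM=9; [0,9) fires=23
i=6 t=14 v=6: → [9,18); WM=14
i=7 t=17 v=9: → [9,18); WM=17
i=8 t=19 v=6: → [18,27); WM=19; [9,18) fires=16
i=9 t=20 v=4: → [18,27); WM=20
i=10 t=23 v=8: → [18,27); WM=23
i=11 t=33 v=4: → [27,36); WM=33; [18,27) fires=18
i=12 t=35 v=3: → [27,36); WM=35
i=13 t=38 v=9: → [36,45); WM=38; [27,36) fires=7
i=14 t=24 v=5: DROP (t<38-4); WM=38
i=15 t=39 v=2: → [36,45); WM=39
i=16 t=43 v=8: → [36,45); WM=43
i=17 t=43 v=5: → [36,45); WM=43
i=18 t=41 v=5: → [36,45); WM=43
i=19 t=36 v=6: DROP (t<43-4); WM=43
i=20 t=44 v=2: → [36,45); WM=44
i=21 t=44 v=9: → [36,45); WM=44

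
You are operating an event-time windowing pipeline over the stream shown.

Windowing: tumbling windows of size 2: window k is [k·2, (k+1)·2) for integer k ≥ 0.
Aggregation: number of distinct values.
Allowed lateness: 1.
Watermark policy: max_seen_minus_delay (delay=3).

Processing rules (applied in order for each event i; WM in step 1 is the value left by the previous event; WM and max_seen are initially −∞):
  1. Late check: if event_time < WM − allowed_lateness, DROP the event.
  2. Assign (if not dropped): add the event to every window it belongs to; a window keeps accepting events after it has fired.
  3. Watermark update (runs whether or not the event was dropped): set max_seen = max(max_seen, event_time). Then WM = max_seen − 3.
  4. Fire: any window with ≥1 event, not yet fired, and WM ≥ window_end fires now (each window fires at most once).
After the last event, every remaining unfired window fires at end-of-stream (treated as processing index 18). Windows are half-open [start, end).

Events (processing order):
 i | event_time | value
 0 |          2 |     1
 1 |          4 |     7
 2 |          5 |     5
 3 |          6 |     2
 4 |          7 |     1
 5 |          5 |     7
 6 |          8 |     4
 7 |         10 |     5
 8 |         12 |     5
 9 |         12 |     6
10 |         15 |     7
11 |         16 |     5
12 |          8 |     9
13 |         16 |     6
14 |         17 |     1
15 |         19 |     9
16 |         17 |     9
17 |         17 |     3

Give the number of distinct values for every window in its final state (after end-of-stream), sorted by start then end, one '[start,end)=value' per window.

i=0 t=2 v=1: → [2,4); WM=-1
i=1 t=4 v=7: → [4,6); WM=1
i=2 t=5 v=5: → [4,6); WM=2
i=3 t=6 v=2: → [6,8); WM=3
i=4 t=7 v=1: → [6,8); WM=4; [2,4) fires=1
i=5 t=5 v=7: → [4,6); WM=4
i=6 t=8 v=4: → [8,10); WM=5
i=7 t=10 v=5: → [10,12); WM=7; [4,6) fires=2
i=8 t=12 v=5: → [12,14); WM=9; [6,8) fires=2
i=9 t=12 v=6: → [12,14); WM=9
i=10 t=15 v=7: → [14,16); WM=12; [8,10) fires=1 [10,12) fires=1
i=11 t=16 v=5: → [16,18); WM=13
i=12 t=8 v=9: DROP (t<13-1); WM=13
i=13 t=16 v=6: → [16,18); WM=13
i=14 t=17 v=1: → [16,18); WM=14; [12,14) fires=2
i=15 t=19 v=9: → [18,20); WM=16; [14,16) fires=1
i=16 t=17 v=9: → [16,18); WM=16
i=17 t=17 v=3: → [16,18); WM=16

[2,4)=1 [4,6)=2 [6,8)=2 [8,10)=1 [10,12)=1 [12,14)=2 [14,16)=1 [16,18)=5 [18,20)=1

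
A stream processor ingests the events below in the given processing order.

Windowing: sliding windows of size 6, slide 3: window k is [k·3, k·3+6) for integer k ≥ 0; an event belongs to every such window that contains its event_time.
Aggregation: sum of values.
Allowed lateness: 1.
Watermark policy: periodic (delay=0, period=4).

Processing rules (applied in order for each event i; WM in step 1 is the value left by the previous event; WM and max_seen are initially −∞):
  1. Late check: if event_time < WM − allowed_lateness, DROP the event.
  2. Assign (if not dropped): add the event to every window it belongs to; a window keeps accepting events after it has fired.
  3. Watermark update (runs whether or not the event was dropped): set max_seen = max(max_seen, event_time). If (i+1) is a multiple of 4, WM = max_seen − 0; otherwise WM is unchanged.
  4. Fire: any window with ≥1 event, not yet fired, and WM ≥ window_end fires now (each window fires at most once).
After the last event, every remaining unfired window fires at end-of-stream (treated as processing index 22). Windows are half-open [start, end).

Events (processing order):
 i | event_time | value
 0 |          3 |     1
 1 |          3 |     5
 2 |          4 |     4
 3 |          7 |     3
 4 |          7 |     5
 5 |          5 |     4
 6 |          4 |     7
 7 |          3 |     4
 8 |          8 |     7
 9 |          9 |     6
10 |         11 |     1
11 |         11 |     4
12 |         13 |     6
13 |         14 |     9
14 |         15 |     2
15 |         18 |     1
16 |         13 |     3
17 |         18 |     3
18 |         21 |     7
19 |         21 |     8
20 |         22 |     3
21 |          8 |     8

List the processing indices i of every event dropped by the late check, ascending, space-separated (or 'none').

5 6 7 16 21

i=0 t=3 v=1: → [3,9),[0,6); WM=−∞
i=1 t=3 v=5: → [3,9),[0,6); WM=−∞
i=2 t=4 v=4: → [3,9),[0,6); WM=−∞
i=3 t=7 v=3: → [6,12),[3,9); WM=7; [0,6) fires=10
i=4 t=7 v=5: → [6,12),[3,9); WM=7
i=5 t=5 v=4: DROP (t<7-1); WM=7
i=6 t=4 v=7: DROP (t<7-1); WM=7
i=7 t=3 v=4: DROP (t<7-1); WM=7
i=8 t=8 v=7: → [6,12),[3,9); WM=7
i=9 t=9 v=6: → [9,15),[6,12); WM=7
i=10 t=11 v=1: → [9,15),[6,12); WM=7
i=11 t=11 v=4: → [9,15),[6,12); WM=11; [3,9) fires=25
i=12 t=13 v=6: → [12,18),[9,15); WM=11
i=13 t=14 v=9: → [12,18),[9,15); WM=11
i=14 t=15 v=2: → [15,21),[12,18); WM=11
i=15 t=18 v=1: → [18,24),[15,21); WM=18; [6,12) fires=26 [9,15) fires=26 [12,18) fires=17
i=16 t=13 v=3: DROP (t<18-1); WM=18
i=17 t=18 v=3: → [18,24),[15,21); WM=18
i=18 t=21 v=7: → [21,27),[18,24); WM=18
i=19 t=21 v=8: → [21,27),[18,24); WM=21; [15,21) fires=6
i=20 t=22 v=3: → [21,27),[18,24); WM=21
i=21 t=8 v=8: DROP (t<21-1); WM=21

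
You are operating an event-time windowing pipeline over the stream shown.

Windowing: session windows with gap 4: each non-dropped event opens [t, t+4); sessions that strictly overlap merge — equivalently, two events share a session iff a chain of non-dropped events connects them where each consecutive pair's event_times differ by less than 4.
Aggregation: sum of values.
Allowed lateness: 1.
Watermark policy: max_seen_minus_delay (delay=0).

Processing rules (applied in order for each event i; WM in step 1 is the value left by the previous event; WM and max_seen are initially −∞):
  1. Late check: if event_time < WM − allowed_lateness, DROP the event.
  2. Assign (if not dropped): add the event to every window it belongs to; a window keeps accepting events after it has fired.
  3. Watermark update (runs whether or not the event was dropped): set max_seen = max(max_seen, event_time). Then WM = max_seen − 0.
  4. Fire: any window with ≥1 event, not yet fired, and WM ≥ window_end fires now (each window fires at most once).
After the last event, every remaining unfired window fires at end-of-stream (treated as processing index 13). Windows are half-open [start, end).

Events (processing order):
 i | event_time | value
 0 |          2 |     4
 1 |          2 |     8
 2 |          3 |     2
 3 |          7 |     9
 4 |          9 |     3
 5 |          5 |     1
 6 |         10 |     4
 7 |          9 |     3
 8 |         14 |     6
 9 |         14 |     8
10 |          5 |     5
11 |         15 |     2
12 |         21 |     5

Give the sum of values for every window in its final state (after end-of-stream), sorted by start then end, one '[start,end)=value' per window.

[2,7)=14 [7,14)=19 [14,19)=16 [21,25)=5

i=0 t=2 v=4: → [2,6); WM=2
i=1 t=2 v=8: → [2,6); WM=2
i=2 t=3 v=2: → [2,7); WM=3
i=3 t=7 v=9: → [7,11); WM=7
i=4 t=9 v=3: → [7,13); WM=9
i=5 t=5 v=1: DROP (t<9-1); WM=9
i=6 t=10 v=4: → [7,14); WM=10
i=7 t=9 v=3: → [7,14); WM=10
i=8 t=14 v=6: → [14,18); WM=14
i=9 t=14 v=8: → [14,18); WM=14
i=10 t=5 v=5: DROP (t<14-1); WM=14
i=11 t=15 v=2: → [14,19); WM=15
i=12 t=21 v=5: → [21,25); WM=21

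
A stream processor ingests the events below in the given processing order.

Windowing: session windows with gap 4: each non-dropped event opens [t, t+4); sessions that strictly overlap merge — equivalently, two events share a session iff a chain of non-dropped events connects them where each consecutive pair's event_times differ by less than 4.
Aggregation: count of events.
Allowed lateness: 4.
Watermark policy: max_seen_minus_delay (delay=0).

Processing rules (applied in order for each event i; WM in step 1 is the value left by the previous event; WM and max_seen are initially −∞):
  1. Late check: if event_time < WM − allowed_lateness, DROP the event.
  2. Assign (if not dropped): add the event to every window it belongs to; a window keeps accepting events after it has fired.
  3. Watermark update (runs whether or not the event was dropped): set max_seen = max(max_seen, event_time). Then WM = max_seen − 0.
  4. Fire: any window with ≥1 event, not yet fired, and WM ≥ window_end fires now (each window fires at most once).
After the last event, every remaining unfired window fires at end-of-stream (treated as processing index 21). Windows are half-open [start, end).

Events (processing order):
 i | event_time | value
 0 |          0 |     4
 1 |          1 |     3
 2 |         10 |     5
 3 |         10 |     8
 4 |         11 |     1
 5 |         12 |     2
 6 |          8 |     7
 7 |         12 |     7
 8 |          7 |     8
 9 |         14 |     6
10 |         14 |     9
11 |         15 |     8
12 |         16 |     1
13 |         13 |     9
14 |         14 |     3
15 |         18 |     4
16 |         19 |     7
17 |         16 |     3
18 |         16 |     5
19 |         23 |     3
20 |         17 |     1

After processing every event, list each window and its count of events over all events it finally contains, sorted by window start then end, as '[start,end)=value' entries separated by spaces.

[0,5)=2 [8,23)=16 [23,27)=1

i=0 t=0 v=4: → [0,4); WM=0
i=1 t=1 v=3: → [0,5); WM=1
i=2 t=10 v=5: → [10,14); WM=10
i=3 t=10 v=8: → [10,14); WM=10
i=4 t=11 v=1: → [10,15); WM=11
i=5 t=12 v=2: → [10,16); WM=12
i=6 t=8 v=7: → [8,16); WM=12
i=7 t=12 v=7: → [8,16); WM=12
i=8 t=7 v=8: DROP (t<12-4); WM=12
i=9 t=14 v=6: → [8,18); WM=14
i=10 t=14 v=9: → [8,18); WM=14
i=11 t=15 v=8: → [8,19); WM=15
i=12 t=16 v=1: → [8,20); WM=16
i=13 t=13 v=9: → [8,20); WM=16
i=14 t=14 v=3: → [8,20); WM=16
i=15 t=18 v=4: → [8,22); WM=18
i=16 t=19 v=7: → [8,23); WM=19
i=17 t=16 v=3: → [8,23); WM=19
i=18 t=16 v=5: → [8,23); WM=19
i=19 t=23 v=3: → [23,27); WM=23
i=20 t=17 v=1: DROP (t<23-4); WM=23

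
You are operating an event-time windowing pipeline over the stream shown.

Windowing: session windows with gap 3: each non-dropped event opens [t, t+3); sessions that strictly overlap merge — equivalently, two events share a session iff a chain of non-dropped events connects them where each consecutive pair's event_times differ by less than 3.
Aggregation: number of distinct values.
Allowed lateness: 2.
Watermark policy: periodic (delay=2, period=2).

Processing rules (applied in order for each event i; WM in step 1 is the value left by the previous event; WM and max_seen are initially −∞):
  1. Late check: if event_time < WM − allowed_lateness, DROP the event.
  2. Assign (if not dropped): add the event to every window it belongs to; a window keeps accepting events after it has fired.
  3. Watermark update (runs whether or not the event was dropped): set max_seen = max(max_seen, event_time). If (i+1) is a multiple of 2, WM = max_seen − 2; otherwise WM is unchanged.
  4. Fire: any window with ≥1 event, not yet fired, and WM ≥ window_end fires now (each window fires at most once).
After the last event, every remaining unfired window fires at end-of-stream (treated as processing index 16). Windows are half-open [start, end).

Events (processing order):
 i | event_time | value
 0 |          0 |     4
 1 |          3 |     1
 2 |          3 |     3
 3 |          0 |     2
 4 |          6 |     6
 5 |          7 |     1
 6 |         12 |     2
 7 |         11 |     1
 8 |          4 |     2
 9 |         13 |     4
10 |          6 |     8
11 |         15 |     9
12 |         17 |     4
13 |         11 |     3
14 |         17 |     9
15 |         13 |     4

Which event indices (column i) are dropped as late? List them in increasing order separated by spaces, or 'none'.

i=0 t=0 v=4: → [0,3); WM=−∞
i=1 t=3 v=1: → [3,6); WM=1
i=2 t=3 v=3: → [3,6); WM=1
i=3 t=0 v=2: → [0,3); WM=1
i=4 t=6 v=6: → [6,9); WM=1
i=5 t=7 v=1: → [6,10); WM=5
i=6 t=12 v=2: → [12,15); WM=5
i=7 t=11 v=1: → [11,15); WM=10
i=8 t=4 v=2: DROP (t<10-2); WM=10
i=9 t=13 v=4: → [11,16); WM=11
i=10 t=6 v=8: DROP (t<11-2); WM=11
i=11 t=15 v=9: → [11,18); WM=13
i=12 t=17 v=4: → [11,20); WM=13
i=13 t=11 v=3: → [11,20); WM=15
i=14 t=17 v=9: → [11,20); WM=15
i=15 t=13 v=4: → [11,20); WM=15

8 10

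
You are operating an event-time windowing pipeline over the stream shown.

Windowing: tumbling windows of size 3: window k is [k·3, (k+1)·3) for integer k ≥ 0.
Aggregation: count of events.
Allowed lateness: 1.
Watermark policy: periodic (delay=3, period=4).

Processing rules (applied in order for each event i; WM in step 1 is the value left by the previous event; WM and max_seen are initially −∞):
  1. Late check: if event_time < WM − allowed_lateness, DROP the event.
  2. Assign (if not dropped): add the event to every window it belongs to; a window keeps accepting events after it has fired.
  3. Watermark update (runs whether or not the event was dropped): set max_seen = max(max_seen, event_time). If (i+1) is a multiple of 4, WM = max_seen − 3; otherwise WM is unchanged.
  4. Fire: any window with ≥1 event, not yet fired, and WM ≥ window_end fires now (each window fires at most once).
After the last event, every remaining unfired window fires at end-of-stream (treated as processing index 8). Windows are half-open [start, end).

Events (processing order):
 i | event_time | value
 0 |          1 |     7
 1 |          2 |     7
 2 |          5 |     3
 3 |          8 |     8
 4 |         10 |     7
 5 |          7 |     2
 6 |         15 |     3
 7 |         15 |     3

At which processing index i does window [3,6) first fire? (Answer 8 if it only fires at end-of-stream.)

7

i=0 t=1 v=7: → [0,3); WM=−∞
i=1 t=2 v=7: → [0,3); WM=−∞
i=2 t=5 v=3: → [3,6); WM=−∞
i=3 t=8 v=8: → [6,9); WM=5; [0,3) fires=2
i=4 t=10 v=7: → [9,12); WM=5
i=5 t=7 v=2: → [6,9); WM=5
i=6 t=15 v=3: → [15,18); WM=5
i=7 t=15 v=3: → [15,18); WM=12; [3,6) fires=1 [6,9) fires=2 [9,12) fires=1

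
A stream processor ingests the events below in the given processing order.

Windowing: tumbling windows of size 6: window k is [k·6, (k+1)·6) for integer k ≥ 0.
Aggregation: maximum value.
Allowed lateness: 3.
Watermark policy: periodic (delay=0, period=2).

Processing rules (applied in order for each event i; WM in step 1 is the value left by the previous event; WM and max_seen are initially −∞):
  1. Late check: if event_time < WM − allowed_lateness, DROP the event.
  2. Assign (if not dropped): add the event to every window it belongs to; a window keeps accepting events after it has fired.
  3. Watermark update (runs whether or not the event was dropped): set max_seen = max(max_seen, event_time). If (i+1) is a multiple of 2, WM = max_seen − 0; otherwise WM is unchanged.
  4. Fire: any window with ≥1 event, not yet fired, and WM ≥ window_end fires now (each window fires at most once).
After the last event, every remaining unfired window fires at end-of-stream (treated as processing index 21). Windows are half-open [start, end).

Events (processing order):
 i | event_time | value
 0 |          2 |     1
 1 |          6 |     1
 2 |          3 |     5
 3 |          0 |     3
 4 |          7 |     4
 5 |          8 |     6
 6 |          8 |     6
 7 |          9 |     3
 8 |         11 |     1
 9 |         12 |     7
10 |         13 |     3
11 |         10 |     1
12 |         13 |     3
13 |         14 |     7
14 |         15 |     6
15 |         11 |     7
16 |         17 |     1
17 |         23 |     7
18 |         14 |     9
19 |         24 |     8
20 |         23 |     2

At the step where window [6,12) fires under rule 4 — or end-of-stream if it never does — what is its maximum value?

6

i=0 t=2 v=1: → [0,6); WM=−∞
i=1 t=6 v=1: → [6,12); WM=6; [0,6) fires=1
i=2 t=3 v=5: → [0,6); WM=6
i=3 t=0 v=3: DROP (t<6-3); WM=6
i=4 t=7 v=4: → [6,12); WM=6
i=5 t=8 v=6: → [6,12); WM=8
i=6 t=8 v=6: → [6,12); WM=8
i=7 t=9 v=3: → [6,12); WM=9
i=8 t=11 v=1: → [6,12); WM=9
i=9 t=12 v=7: → [12,18); WM=12; [6,12) fires=6
i=10 t=13 v=3: → [12,18); WM=12
i=11 t=10 v=1: → [6,12); WM=13
i=12 t=13 v=3: → [12,18); WM=13
i=13 t=14 v=7: → [12,18); WM=14
i=14 t=15 v=6: → [12,18); WM=14
i=15 t=11 v=7: → [6,12); WM=15
i=16 t=17 v=1: → [12,18); WM=15
i=17 t=23 v=7: → [18,24); WM=23; [12,18) fires=7
i=18 t=14 v=9: DROP (t<23-3); WM=23
i=19 t=24 v=8: → [24,30); WM=24; [18,24) fires=7
i=20 t=23 v=2: → [18,24); WM=24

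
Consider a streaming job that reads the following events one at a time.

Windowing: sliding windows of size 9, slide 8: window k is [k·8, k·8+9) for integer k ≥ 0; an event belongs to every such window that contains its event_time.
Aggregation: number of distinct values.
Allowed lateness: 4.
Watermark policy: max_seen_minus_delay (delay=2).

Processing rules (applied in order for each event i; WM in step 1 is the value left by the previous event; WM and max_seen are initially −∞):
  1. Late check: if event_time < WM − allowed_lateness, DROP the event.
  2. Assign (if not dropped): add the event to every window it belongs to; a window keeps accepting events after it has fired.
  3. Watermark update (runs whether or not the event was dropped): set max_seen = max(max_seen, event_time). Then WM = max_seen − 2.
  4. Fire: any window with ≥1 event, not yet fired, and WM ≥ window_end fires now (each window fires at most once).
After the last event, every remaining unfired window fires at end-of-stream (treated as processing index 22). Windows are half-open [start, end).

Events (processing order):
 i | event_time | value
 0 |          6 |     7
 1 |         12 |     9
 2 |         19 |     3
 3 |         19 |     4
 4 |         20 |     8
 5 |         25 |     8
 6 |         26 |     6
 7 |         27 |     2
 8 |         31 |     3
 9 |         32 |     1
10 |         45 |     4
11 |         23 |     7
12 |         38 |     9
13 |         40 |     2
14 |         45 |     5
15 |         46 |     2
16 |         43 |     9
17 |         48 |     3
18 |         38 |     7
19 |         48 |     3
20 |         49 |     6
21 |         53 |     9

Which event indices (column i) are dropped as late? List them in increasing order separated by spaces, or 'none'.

11 12 18

i=0 t=6 v=7: → [0,9); WM=4
i=1 t=12 v=9: → [8,17); WM=10; [0,9) fires=1
i=2 t=19 v=3: → [16,25); WM=17; [8,17) fires=1
i=3 t=19 v=4: → [16,25); WM=17
i=4 t=20 v=8: → [16,25); WM=18
i=5 t=25 v=8: → [24,33); WM=23
i=6 t=26 v=6: → [24,33); WM=24
i=7 t=27 v=2: → [24,33); WM=25; [16,25) fires=3
i=8 t=31 v=3: → [24,33); WM=29
i=9 t=32 v=1: → [32,41),[24,33); WM=30
i=10 t=45 v=4: → [40,49); WM=43; [24,33) fires=5 [32,41) fires=1
i=11 t=23 v=7: DROP (t<43-4); WM=43
i=12 t=38 v=9: DROP (t<43-4); WM=43
i=13 t=40 v=2: → [40,49),[32,41); WM=43
i=14 t=45 v=5: → [40,49); WM=43
i=15 t=46 v=2: → [40,49); WM=44
i=16 t=43 v=9: → [40,49); WM=44
i=17 t=48 v=3: → [48,57),[40,49); WM=46
i=18 t=38 v=7: DROP (t<46-4); WM=46
i=19 t=48 v=3: → [48,57),[40,49); WM=46
i=20 t=49 v=6: → [48,57); WM=47
i=21 t=53 v=9: → [48,57); WM=51; [40,49) fires=5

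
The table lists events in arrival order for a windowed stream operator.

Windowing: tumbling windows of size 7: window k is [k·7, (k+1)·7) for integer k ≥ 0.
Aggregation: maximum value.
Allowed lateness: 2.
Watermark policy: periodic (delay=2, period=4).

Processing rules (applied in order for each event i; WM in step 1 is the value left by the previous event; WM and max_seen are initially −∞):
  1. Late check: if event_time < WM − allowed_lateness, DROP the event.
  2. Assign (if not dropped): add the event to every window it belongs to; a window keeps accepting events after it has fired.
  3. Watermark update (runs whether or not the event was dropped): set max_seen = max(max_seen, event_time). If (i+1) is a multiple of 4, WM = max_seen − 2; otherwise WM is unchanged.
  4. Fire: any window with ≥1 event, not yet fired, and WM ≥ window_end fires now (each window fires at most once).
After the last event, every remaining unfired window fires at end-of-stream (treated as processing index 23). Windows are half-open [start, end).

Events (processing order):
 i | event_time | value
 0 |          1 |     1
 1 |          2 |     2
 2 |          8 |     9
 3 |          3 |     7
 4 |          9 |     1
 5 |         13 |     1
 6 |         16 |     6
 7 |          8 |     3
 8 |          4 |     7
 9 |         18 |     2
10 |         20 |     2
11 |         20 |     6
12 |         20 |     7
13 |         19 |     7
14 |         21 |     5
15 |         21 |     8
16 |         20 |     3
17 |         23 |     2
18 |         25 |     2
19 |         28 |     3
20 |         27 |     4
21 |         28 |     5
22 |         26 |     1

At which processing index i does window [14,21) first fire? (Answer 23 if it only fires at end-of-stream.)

i=0 t=1 v=1: → [0,7); WM=−∞
i=1 t=2 v=2: → [0,7); WM=−∞
i=2 t=8 v=9: → [7,14); WM=−∞
i=3 t=3 v=7: → [0,7); WM=6
i=4 t=9 v=1: → [7,14); WM=6
i=5 t=13 v=1: → [7,14); WM=6
i=6 t=16 v=6: → [14,21); WM=6
i=7 t=8 v=3: → [7,14); WM=14; [0,7) fires=7 [7,14) fires=9
i=8 t=4 v=7: DROP (t<14-2); WM=14
i=9 t=18 v=2: → [14,21); WM=14
i=10 t=20 v=2: → [14,21); WM=14
i=11 t=20 v=6: → [14,21); WM=18
i=12 t=20 v=7: → [14,21); WM=18
i=13 t=19 v=7: → [14,21); WM=18
i=14 t=21 v=5: → [21,28); WM=18
i=15 t=21 v=8: → [21,28); WM=19
i=16 t=20 v=3: → [14,21); WM=19
i=17 t=23 v=2: → [21,28); WM=19
i=18 t=25 v=2: → [21,28); WM=19
i=19 t=28 v=3: → [28,35); WM=26; [14,21) fires=7
i=20 t=27 v=4: → [21,28); WM=26
i=21 t=28 v=5: → [28,35); WM=26
i=22 t=26 v=1: → [21,28); WM=26

19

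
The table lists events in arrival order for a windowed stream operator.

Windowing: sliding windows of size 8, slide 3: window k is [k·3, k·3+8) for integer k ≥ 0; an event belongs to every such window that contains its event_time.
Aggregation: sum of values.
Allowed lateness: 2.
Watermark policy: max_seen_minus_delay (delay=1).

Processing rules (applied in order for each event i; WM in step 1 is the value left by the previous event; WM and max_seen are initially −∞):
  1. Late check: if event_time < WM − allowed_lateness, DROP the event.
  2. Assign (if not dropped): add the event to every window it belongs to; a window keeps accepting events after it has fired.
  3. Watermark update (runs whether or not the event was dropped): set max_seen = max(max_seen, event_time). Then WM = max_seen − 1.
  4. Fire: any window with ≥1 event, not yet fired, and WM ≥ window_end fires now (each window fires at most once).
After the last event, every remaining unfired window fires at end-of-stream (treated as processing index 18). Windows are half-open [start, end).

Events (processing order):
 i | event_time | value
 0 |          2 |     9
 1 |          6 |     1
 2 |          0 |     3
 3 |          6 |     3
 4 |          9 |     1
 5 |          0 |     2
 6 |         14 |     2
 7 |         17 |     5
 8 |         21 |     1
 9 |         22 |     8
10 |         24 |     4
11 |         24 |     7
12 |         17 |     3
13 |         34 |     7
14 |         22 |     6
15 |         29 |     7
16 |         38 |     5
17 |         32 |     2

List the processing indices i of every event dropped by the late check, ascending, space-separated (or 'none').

2 5 12 14 15 17

i=0 t=2 v=9: → [0,8); WM=1
i=1 t=6 v=1: → [6,14),[3,11),[0,8); WM=5
i=2 t=0 v=3: DROP (t<5-2); WM=5
i=3 t=6 v=3: → [6,14),[3,11),[0,8); WM=5
i=4 t=9 v=1: → [9,17),[6,14),[3,11); WM=8; [0,8) fires=13
i=5 t=0 v=2: DROP (t<8-2); WM=8
i=6 t=14 v=2: → [12,20),[9,17); WM=13; [3,11) fires=5
i=7 t=17 v=5: → [15,23),[12,20); WM=16; [6,14) fires=5
i=8 t=21 v=1: → [21,29),[18,26),[15,23); WM=20; [9,17) fires=3 [12,20) fires=7
i=9 t=22 v=8: → [21,29),[18,26),[15,23); WM=21
i=10 t=24 v=4: → [24,32),[21,29),[18,26); WM=23; [15,23) fires=14
i=11 t=24 v=7: → [24,32),[21,29),[18,26); WM=23
i=12 t=17 v=3: DROP (t<23-2); WM=23
i=13 t=34 v=7: → [33,41),[30,38),[27,35); WM=33; [18,26) fires=20 [21,29) fires=20 [24,32) fires=11
i=14 t=22 v=6: DROP (t<33-2); WM=33
i=15 t=29 v=7: DROP (t<33-2); WM=33
i=16 t=38 v=5: → [36,44),[33,41); WM=37; [27,35) fires=7
i=17 t=32 v=2: DROP (t<37-2); WM=37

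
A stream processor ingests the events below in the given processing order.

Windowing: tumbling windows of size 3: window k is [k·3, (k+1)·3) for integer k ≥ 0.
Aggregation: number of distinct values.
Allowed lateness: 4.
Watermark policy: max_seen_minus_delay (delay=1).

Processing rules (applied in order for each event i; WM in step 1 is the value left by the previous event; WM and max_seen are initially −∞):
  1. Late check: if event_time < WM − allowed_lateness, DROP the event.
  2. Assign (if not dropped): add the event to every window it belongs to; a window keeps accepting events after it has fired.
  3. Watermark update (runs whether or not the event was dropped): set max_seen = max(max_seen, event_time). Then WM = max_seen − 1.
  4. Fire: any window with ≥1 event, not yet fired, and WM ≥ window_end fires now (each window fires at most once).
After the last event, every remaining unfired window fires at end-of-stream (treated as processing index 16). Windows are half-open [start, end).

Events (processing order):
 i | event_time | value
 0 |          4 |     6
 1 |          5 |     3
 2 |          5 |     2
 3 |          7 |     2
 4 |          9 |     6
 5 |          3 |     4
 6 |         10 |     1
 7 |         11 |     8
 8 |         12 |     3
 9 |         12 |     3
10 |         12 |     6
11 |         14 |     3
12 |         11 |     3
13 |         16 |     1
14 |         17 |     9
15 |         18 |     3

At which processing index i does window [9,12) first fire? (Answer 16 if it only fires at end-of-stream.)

11

i=0 t=4 v=6: → [3,6); WM=3
i=1 t=5 v=3: → [3,6); WM=4
i=2 t=5 v=2: → [3,6); WM=4
i=3 t=7 v=2: → [6,9); WM=6; [3,6) fires=3
i=4 t=9 v=6: → [9,12); WM=8
i=5 t=3 v=4: DROP (t<8-4); WM=8
i=6 t=10 v=1: → [9,12); WM=9; [6,9) fires=1
i=7 t=11 v=8: → [9,12); WM=10
i=8 t=12 v=3: → [12,15); WM=11
i=9 t=12 v=3: → [12,15); WM=11
i=10 t=12 v=6: → [12,15); WM=11
i=11 t=14 v=3: → [12,15); WM=13; [9,12) fires=3
i=12 t=11 v=3: → [9,12); WM=13
i=13 t=16 v=1: → [15,18); WM=15; [12,15) fires=2
i=14 t=17 v=9: → [15,18); WM=16
i=15 t=18 v=3: → [18,21); WM=17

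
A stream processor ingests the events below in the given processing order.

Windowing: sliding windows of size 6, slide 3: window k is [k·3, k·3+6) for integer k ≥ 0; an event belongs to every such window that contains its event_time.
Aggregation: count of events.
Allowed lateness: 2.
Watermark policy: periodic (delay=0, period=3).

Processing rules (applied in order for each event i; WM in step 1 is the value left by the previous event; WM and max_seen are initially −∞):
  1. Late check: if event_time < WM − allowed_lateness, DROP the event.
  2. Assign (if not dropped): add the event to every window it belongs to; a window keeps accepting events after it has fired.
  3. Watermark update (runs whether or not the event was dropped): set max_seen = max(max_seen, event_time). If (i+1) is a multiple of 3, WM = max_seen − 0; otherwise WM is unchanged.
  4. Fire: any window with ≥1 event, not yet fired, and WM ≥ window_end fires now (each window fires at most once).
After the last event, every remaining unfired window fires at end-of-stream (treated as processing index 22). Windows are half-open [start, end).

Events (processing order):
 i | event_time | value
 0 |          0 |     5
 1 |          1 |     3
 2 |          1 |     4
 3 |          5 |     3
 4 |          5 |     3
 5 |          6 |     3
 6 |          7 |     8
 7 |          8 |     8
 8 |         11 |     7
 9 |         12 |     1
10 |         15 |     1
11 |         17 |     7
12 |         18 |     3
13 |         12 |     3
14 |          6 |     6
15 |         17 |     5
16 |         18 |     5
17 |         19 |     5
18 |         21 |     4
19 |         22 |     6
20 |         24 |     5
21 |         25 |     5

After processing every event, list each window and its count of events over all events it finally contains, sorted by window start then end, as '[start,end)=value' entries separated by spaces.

i=0 t=0 v=5: → [0,6); WM=−∞
i=1 t=1 v=3: → [0,6); WM=−∞
i=2 t=1 v=4: → [0,6); WM=1
i=3 t=5 v=3: → [3,9),[0,6); WM=1
i=4 t=5 v=3: → [3,9),[0,6); WM=1
i=5 t=6 v=3: → [6,12),[3,9); WM=6; [0,6) fires=5
i=6 t=7 v=8: → [6,12),[3,9); WM=6
i=7 t=8 v=8: → [6,12),[3,9); WM=6
i=8 t=11 v=7: → [9,15),[6,12); WM=11; [3,9) fires=5
i=9 t=12 v=1: → [12,18),[9,15); WM=11
i=10 t=15 v=1: → [15,21),[12,18); WM=11
i=11 t=17 v=7: → [15,21),[12,18); WM=17; [6,12) fires=4 [9,15) fires=2
i=12 t=18 v=3: → [18,24),[15,21); WM=17
i=13 t=12 v=3: DROP (t<17-2); WM=17
i=14 t=6 v=6: DROP (t<17-2); WM=18; [12,18) fires=3
i=15 t=17 v=5: → [15,21),[12,18); WM=18
i=16 t=18 v=5: → [18,24),[15,21); WM=18
i=17 t=19 v=5: → [18,24),[15,21); WM=19
i=18 t=21 v=4: → [21,27),[18,24); WM=19
i=19 t=22 v=6: → [21,27),[18,24); WM=19
i=20 t=24 v=5: → [24,30),[21,27); WM=24; [15,21) fires=6 [18,24) fires=5
i=21 t=25 v=5: → [24,30),[21,27); WM=24

[0,6)=5 [3,9)=5 [6,12)=4 [9,15)=2 [12,18)=4 [15,21)=6 [18,24)=5 [21,27)=4 [24,30)=2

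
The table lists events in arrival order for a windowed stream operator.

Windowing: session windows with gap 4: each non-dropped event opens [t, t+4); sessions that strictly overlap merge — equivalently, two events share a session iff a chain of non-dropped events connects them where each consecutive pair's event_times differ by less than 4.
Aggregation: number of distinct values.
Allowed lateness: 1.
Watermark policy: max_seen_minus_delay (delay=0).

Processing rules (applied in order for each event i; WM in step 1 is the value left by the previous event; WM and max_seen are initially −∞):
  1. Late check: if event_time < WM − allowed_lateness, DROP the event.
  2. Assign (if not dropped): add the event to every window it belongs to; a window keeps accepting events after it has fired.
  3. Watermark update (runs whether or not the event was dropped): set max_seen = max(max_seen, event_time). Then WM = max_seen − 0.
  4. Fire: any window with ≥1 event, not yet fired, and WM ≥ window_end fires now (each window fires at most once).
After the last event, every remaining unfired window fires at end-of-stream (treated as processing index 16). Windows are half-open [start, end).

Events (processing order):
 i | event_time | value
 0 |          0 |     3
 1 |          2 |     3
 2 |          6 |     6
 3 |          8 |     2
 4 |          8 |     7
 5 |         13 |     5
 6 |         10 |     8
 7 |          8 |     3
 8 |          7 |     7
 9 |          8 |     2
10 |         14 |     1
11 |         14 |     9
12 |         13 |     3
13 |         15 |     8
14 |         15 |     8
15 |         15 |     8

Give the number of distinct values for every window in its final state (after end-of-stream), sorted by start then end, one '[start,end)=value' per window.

[0,6)=1 [6,12)=3 [13,19)=5

i=0 t=0 v=3: → [0,4); WM=0
i=1 t=2 v=3: → [0,6); WM=2
i=2 t=6 v=6: → [6,10); WM=6
i=3 t=8 v=2: → [6,12); WM=8
i=4 t=8 v=7: → [6,12); WM=8
i=5 t=13 v=5: → [13,17); WM=13
i=6 t=10 v=8: DROP (t<13-1); WM=13
i=7 t=8 v=3: DROP (t<13-1); WM=13
i=8 t=7 v=7: DROP (t<13-1); WM=13
i=9 t=8 v=2: DROP (t<13-1); WM=13
i=10 t=14 v=1: → [13,18); WM=14
i=11 t=14 v=9: → [13,18); WM=14
i=12 t=13 v=3: → [13,18); WM=14
i=13 t=15 v=8: → [13,19); WM=15
i=14 t=15 v=8: → [13,19); WM=15
i=15 t=15 v=8: → [13,19); WM=15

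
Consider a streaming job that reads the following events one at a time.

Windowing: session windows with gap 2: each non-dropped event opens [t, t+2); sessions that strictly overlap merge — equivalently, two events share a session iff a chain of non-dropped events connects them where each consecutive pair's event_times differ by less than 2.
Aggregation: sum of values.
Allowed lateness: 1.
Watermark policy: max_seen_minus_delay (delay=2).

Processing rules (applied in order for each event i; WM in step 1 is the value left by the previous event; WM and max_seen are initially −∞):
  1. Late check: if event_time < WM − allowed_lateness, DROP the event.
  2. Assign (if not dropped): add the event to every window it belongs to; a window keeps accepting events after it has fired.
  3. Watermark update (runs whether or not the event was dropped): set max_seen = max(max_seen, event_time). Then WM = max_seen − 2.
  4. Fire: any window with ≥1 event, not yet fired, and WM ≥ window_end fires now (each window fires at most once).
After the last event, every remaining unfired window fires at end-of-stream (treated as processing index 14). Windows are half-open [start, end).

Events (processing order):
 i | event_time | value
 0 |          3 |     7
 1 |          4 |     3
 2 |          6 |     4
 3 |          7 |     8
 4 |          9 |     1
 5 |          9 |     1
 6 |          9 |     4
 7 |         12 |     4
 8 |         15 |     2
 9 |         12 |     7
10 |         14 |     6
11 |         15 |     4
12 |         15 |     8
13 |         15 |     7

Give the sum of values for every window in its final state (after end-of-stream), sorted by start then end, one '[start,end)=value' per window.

i=0 t=3 v=7: → [3,5); WM=1
i=1 t=4 v=3: → [3,6); WM=2
i=2 t=6 v=4: → [6,8); WM=4
i=3 t=7 v=8: → [6,9); WM=5
i=4 t=9 v=1: → [9,11); WM=7
i=5 t=9 v=1: → [9,11); WM=7
i=6 t=9 v=4: → [9,11); WM=7
i=7 t=12 v=4: → [12,14); WM=10
i=8 t=15 v=2: → [15,17); WM=13
i=9 t=12 v=7: → [12,14); WM=13
i=10 t=14 v=6: → [14,17); WM=13
i=11 t=15 v=4: → [14,17); WM=13
i=12 t=15 v=8: → [14,17); WM=13
i=13 t=15 v=7: → [14,17); WM=13

[3,6)=10 [6,9)=12 [9,11)=6 [12,14)=11 [14,17)=27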